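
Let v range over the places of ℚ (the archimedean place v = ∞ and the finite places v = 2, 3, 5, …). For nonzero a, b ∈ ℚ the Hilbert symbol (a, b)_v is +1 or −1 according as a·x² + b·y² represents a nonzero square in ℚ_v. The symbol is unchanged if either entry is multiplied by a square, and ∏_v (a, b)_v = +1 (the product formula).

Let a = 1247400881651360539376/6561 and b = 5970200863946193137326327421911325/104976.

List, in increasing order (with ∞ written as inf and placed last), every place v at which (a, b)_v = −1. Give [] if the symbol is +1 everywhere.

[7, 13, 17, 29]

Mod squares: a ≡ 119, b ≡ 2800733. Check v ∈ {∞, 2, 3, 5, 7, 11, 13, 17, 19, 23, 29, 37}.
v=11: a=11^0·(≡4), b=11^2·(≡3) mod 11; (4|11)=+1, (3|11)=+1; (−1)^{0·2·5}·(+1)^2·(+1)^0 = +1.
v=5: a=5^0·(≡1), b=5^2·(≡3) mod 5; (1|5)=+1, (3|5)=-1; (−1)^{0·2·2}·(+1)^2·(-1)^0 = +1.
v=2: v_2(a)=4, v_2(b)=-4; units ≡ 7, 5 (mod 8); ε·ε+αω+βω = 1·0+4·1+-4·0 ≡ 0  ⇒  (a,b)_2 = +1.
v=23: a=23^2·(≡12), b=23^1·(≡12) mod 23; (12|23)=+1, (12|23)=+1; (−1)^{2·1·11}·(+1)^1·(+1)^2 = +1.
v=19: a=19^2·(≡7), b=19^3·(≡7) mod 19; (7|19)=+1, (7|19)=+1; (−1)^{2·3·9}·(+1)^3·(+1)^2 = +1.
v=17: a=17^7·(≡11), b=17^11·(≡16) mod 17; (11|17)=-1, (16|17)=+1; (−1)^{7·11·8}·(-1)^11·(+1)^7 = -1.
v=13: a=13^2·(≡7), b=13^1·(≡6) mod 13; (7|13)=-1, (6|13)=-1; (−1)^{2·1·6}·(-1)^1·(-1)^2 = -1.
v=7: a=7^1·(≡6), b=7^0·(≡3) mod 7; (6|7)=-1, (3|7)=-1; (−1)^{1·0·3}·(-1)^0·(-1)^1 = -1.
v=29: a=29^2·(≡17), b=29^5·(≡25) mod 29; (17|29)=-1, (25|29)=+1; (−1)^{2·5·14}·(-1)^5·(+1)^2 = -1.
v=3: a=3^-8·(≡2), b=3^-8·(≡2) mod 3; (2|3)=-1, (2|3)=-1; (−1)^{-8·-8·1}·(-1)^-8·(-1)^-8 = +1.
v=37: a=37^0·(≡32), b=37^2·(≡6) mod 37; (32|37)=-1, (6|37)=-1; (−1)^{0·2·18}·(-1)^2·(-1)^0 = +1.
v=∞: 119 > 0 and 2800733 > 0  ⇒  (a,b)_∞ = +1.
Ram(119, 2800733) = {7, 13, 17, 29}; no ℚ_7-point on the conic.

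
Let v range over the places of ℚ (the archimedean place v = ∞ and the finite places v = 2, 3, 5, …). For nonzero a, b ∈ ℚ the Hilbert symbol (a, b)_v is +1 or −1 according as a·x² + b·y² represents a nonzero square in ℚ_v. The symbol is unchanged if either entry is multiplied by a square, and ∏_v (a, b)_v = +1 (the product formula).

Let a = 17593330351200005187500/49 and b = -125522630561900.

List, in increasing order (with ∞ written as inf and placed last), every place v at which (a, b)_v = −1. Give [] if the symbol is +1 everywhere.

(a, b) ≡ (5597267, -3477081179) mod (ℚ^×)²; places V = {2, 5, 7, 11, 13, 17, 19, 29, 31, 37, 43, ∞}.
(a,b)_17: α=1, u≡11; β=1, v≡2 (mod 17); (11|17)=-1, (2|17)=+1; sign (−1)^0·-1^1·+1^1 = -1.
(a,b)_43: α=1, u≡33; β=1, v≡32 (mod 43); (33|43)=-1, (32|43)=-1; sign (−1)^1·-1^1·-1^1 = -1.
(a,b)_11: α=2, u≡1; β=1, v≡2 (mod 11); (1|11)=+1, (2|11)=-1; sign (−1)^0·+1^1·-1^2 = +1.
(a,b)_13: α=1, u≡4; β=1, v≡11 (mod 13); (4|13)=+1, (11|13)=-1; sign (−1)^0·+1^1·-1^1 = -1.
(a,b)_31: α=1, u≡26; β=1, v≡6 (mod 31); (26|31)=-1, (6|31)=-1; sign (−1)^1·-1^1·-1^1 = -1.
(a,b)_7: α=-2, u≡1; β=0, v≡2 (mod 7); (1|7)=+1, (2|7)=+1; sign (−1)^0·+1^0·+1^-2 = +1.
(a,b)_37: α=2, u≡15; β=1, v≡20 (mod 37); (15|37)=-1, (20|37)=-1; sign (−1)^0·-1^1·-1^2 = -1.
(a,b)_∞: sgn(5597267)=+, sgn(-3477081179)=−, so +1.
(a,b)_29: α=2, u≡5; β=1, v≡26 (mod 29); (5|29)=+1, (26|29)=-1; sign (−1)^0·+1^1·-1^2 = +1.
(a,b)_2: α=2, β=2; u≡3, v≡5 (mod 8); ε(u)ε(v)=1·0, αω(v)=2·1, βω(u)=2·1; sum ≡ 0  ⇒  +1.
(a,b)_19: α=3, u≡17; β=2, v≡2 (mod 19); (17|19)=+1, (2|19)=-1; sign (−1)^0·+1^2·-1^3 = -1.
(a,b)_5: α=6, u≡3; β=2, v≡4 (mod 5); (3|5)=-1, (4|5)=+1; sign (−1)^0·-1^2·+1^6 = +1.
(5597267, -3477081179 / ℚ) ramifies at {13, 17, 19, 31, 37, 43}: a division algebra.

[13, 17, 19, 31, 37, 43]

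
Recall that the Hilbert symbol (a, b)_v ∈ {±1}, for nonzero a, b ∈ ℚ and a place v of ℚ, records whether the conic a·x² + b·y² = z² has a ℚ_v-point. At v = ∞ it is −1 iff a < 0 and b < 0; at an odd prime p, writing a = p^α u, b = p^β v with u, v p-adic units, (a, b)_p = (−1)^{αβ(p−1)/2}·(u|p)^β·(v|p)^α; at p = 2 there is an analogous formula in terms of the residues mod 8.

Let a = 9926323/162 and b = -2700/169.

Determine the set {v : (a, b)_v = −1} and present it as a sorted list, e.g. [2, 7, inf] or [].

[2, 3, 11, 29]

Mod squares: a ≡ 23606, b ≡ -3. Check v ∈ {∞, 2, 3, 5, 11, 13, 29, 37}.
v=11: a=11^1·(≡1), b=11^0·(≡7) mod 11; (1|11)=+1, (7|11)=-1; (−1)^{1·0·5}·(+1)^0·(-1)^1 = -1.
v=2: v_2(a)=-1, v_2(b)=2; units ≡ 3, 5 (mod 8); ε·ε+αω+βω = 1·0+-1·1+2·1 ≡ 1  ⇒  (a,b)_2 = -1.
v=∞: 23606 > 0 and -3 < 0  ⇒  (a,b)_∞ = +1.
v=29: a=29^3·(≡12), b=29^0·(≡18) mod 29; (12|29)=-1, (18|29)=-1; (−1)^{3·0·14}·(-1)^0·(-1)^3 = -1.
v=3: a=3^-4·(≡2), b=3^3·(≡2) mod 3; (2|3)=-1, (2|3)=-1; (−1)^{-4·3·1}·(-1)^3·(-1)^-4 = -1.
v=5: a=5^0·(≡4), b=5^2·(≡3) mod 5; (4|5)=+1, (3|5)=-1; (−1)^{0·2·2}·(+1)^2·(-1)^0 = +1.
v=37: a=37^1·(≡10), b=37^0·(≡30) mod 37; (10|37)=+1, (30|37)=+1; (−1)^{1·0·18}·(+1)^0·(+1)^1 = +1.
v=13: a=13^0·(≡5), b=13^-2·(≡4) mod 13; (5|13)=-1, (4|13)=+1; (−1)^{0·-2·6}·(-1)^-2·(+1)^0 = +1.
Ram(23606, -3) = {2, 3, 11, 29}; no ℚ_2-point on the conic.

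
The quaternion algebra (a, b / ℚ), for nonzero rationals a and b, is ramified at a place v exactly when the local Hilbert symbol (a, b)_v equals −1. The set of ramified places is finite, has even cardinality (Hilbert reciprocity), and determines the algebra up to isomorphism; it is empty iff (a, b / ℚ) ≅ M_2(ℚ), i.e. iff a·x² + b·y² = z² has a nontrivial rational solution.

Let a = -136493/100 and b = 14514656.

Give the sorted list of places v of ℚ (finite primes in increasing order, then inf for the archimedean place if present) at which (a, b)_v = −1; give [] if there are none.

[13, 17, 31, 37]

(a, b) ≡ (-136493, 907166) mod (ℚ^×)²; places V = {2, 5, 7, 13, 17, 23, 31, 37, 41, ∞}.
(a,b)_2: α=-2, β=5; u≡3, v≡7 (mod 8); ε(u)ε(v)=1·1, αω(v)=-2·0, βω(u)=5·1; sum ≡ 0  ⇒  +1.
(a,b)_37: α=1, u≡36; β=1, v≡14 (mod 37); (36|37)=+1, (14|37)=-1; sign (−1)^0·+1^1·-1^1 = -1.
(a,b)_23: α=0, u≡13; β=1, v≡21 (mod 23); (13|23)=+1, (21|23)=-1; sign (−1)^0·+1^1·-1^0 = +1.
(a,b)_7: α=1, u≡5; β=0, v≡2 (mod 7); (5|7)=-1, (2|7)=+1; sign (−1)^0·-1^0·+1^1 = +1.
(a,b)_13: α=0, u≡8; β=1, v≡7 (mod 13); (8|13)=-1, (7|13)=-1; sign (−1)^0·-1^1·-1^0 = -1.
(a,b)_17: α=1, u≡11; β=0, v≡5 (mod 17); (11|17)=-1, (5|17)=-1; sign (−1)^0·-1^0·-1^1 = -1.
(a,b)_5: α=-2, u≡3; β=0, v≡1 (mod 5); (3|5)=-1, (1|5)=+1; sign (−1)^0·-1^0·+1^-2 = +1.
(a,b)_41: α=0, u≡18; β=1, v≡22 (mod 41); (18|41)=+1, (22|41)=-1; sign (−1)^0·+1^1·-1^0 = +1.
(a,b)_31: α=1, u≡22; β=0, v≡22 (mod 31); (22|31)=-1, (22|31)=-1; sign (−1)^0·-1^0·-1^1 = -1.
(a,b)_∞: sgn(-136493)=−, sgn(907166)=+, so +1.
Ram(-136493, 907166) = {13, 17, 31, 37}; no ℚ_13-point on the conic.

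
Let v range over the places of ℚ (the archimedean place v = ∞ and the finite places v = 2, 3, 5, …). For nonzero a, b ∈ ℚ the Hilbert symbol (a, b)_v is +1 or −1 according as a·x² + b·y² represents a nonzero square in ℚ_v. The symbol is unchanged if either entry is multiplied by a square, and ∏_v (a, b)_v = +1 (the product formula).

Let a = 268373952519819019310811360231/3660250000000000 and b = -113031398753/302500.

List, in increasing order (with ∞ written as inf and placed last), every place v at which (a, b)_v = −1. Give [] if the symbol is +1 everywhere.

(a, b) ≡ (119, -29393) mod (ℚ^×)²; places V = {2, 3, 5, 7, 11, 13, 17, 19, 31, 37, 41, 53, ∞}.
(a,b)_11: α=-4, u≡1; β=-2, v≡8 (mod 11); (1|11)=+1, (8|11)=-1; sign (−1)^0·+1^-2·-1^-4 = +1.
(a,b)_53: α=6, u≡11; β=2, v≡48 (mod 53); (11|53)=+1, (48|53)=-1; sign (−1)^0·+1^2·-1^6 = +1.
(a,b)_19: α=2, u≡1; β=1, v≡5 (mod 19); (1|19)=+1, (5|19)=+1; sign (−1)^0·+1^1·+1^2 = +1.
(a,b)_41: α=2, u≡32; β=0, v≡16 (mod 41); (32|41)=+1, (16|41)=+1; sign (−1)^0·+1^0·+1^2 = +1.
(a,b)_17: α=3, u≡14; β=1, v≡5 (mod 17); (14|17)=-1, (5|17)=-1; sign (−1)^0·-1^1·-1^3 = +1.
(a,b)_7: α=3, u≡6; β=1, v≡4 (mod 7); (6|7)=-1, (4|7)=+1; sign (−1)^1·-1^1·+1^3 = +1.
(a,b)_5: α=-12, u≡4; β=-4, v≡3 (mod 5); (4|5)=+1, (3|5)=-1; sign (−1)^0·+1^-4·-1^-12 = +1.
(a,b)_13: α=0, u≡6; β=1, v≡10 (mod 13); (6|13)=-1, (10|13)=+1; sign (−1)^0·-1^1·+1^0 = -1.
(a,b)_3: α=2, u≡2; β=0, v≡1 (mod 3); (2|3)=-1, (1|3)=+1; sign (−1)^0·-1^0·+1^2 = +1.
(a,b)_∞: sgn(119)=+, sgn(-29393)=−, so +1.
(a,b)_2: α=-10, β=-2; u≡7, v≡7 (mod 8); ε(u)ε(v)=1·1, αω(v)=-10·0, βω(u)=-2·0; sum ≡ 1  ⇒  -1.
(a,b)_37: α=2, u≡5; β=2, v≡24 (mod 37); (5|37)=-1, (24|37)=-1; sign (−1)^0·-1^2·-1^2 = +1.
(a,b)_31: α=2, u≡11; β=0, v≡26 (mod 31); (11|31)=-1, (26|31)=-1; sign (−1)^0·-1^0·-1^2 = +1.
|Ram(119, -29393)| = 2, even; anisotropic at {2, 13}.

[2, 13]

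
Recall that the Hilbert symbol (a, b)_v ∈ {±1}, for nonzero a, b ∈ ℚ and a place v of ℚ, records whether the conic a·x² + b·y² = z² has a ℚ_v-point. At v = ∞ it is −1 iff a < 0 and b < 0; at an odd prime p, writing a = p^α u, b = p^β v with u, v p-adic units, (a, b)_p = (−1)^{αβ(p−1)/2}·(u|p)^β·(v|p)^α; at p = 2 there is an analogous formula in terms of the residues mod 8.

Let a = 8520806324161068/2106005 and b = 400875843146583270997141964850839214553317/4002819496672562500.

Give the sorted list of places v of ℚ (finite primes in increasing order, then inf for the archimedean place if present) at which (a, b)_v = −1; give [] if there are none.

[5, 7, 23, 37]

Mod squares: a ≡ 3492615, b ≡ 20677. Check v ∈ {∞, 2, 3, 5, 7, 11, 13, 19, 23, 29, 31, 37, 53, 59}.
v=53: a=53^0·(≡45), b=53^2·(≡25) mod 53; (45|53)=-1, (25|53)=+1; (−1)^{0·2·26}·(-1)^2·(+1)^0 = +1.
v=29: a=29^1·(≡8), b=29^3·(≡3) mod 29; (8|29)=-1, (3|29)=-1; (−1)^{1·3·14}·(-1)^3·(-1)^1 = +1.
v=19: a=19^0·(≡1), b=19^-2·(≡16) mod 19; (1|19)=+1, (16|19)=+1; (−1)^{0·-2·9}·(+1)^-2·(+1)^0 = +1.
v=∞: 3492615 > 0 and 20677 > 0  ⇒  (a,b)_∞ = +1.
v=2: v_2(a)=2, v_2(b)=-2; units ≡ 7, 5 (mod 8); ε·ε+αω+βω = 1·0+2·1+-2·0 ≡ 0  ⇒  (a,b)_2 = +1.
v=5: a=5^-1·(≡3), b=5^-6·(≡3) mod 5; (3|5)=-1, (3|5)=-1; (−1)^{-1·-6·2}·(-1)^-6·(-1)^-1 = -1.
v=37: a=37^1·(≡23), b=37^2·(≡20) mod 37; (23|37)=-1, (20|37)=-1; (−1)^{1·2·18}·(-1)^2·(-1)^1 = -1.
v=23: a=23^2·(≡21), b=23^5·(≡13) mod 23; (21|23)=-1, (13|23)=+1; (−1)^{2·5·11}·(-1)^5·(+1)^2 = -1.
v=7: a=7^9·(≡6), b=7^18·(≡3) mod 7; (6|7)=-1, (3|7)=-1; (−1)^{9·18·3}·(-1)^18·(-1)^9 = -1.
v=31: a=31^1·(≡15), b=31^3·(≡2) mod 31; (15|31)=-1, (2|31)=+1; (−1)^{1·3·15}·(-1)^3·(+1)^1 = +1.
v=11: a=11^-2·(≡1), b=11^-4·(≡10) mod 11; (1|11)=+1, (10|11)=-1; (−1)^{-2·-4·5}·(+1)^-4·(-1)^-2 = +1.
v=59: a=59^-2·(≡57), b=59^-4·(≡45) mod 59; (57|59)=+1, (45|59)=+1; (−1)^{-2·-4·29}·(+1)^-4·(+1)^-2 = +1.
v=13: a=13^0·(≡3), b=13^2·(≡7) mod 13; (3|13)=+1, (7|13)=-1; (−1)^{0·2·6}·(+1)^2·(-1)^0 = +1.
v=3: a=3^1·(≡1), b=3^4·(≡1) mod 3; (1|3)=+1, (1|3)=+1; (−1)^{1·4·1}·(+1)^4·(+1)^1 = +1.
|Ram(3492615, 20677)| = 4, even; anisotropic at {5, 7, 23, 37}.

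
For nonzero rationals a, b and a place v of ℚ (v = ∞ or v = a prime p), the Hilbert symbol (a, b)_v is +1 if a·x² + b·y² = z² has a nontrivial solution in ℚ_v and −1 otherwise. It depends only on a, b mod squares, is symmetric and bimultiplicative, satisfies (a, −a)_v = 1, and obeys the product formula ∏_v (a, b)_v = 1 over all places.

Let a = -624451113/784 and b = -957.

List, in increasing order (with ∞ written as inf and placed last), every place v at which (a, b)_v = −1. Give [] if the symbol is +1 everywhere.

Mod squares: a ≡ -377, b ≡ -957. Check v ∈ {∞, 2, 3, 7, 11, 13, 29}.
v=∞: -377 < 0 and -957 < 0  ⇒  (a,b)_∞ = -1.
v=29: a=29^1·(≡22), b=29^1·(≡25) mod 29; (22|29)=+1, (25|29)=+1; (−1)^{1·1·14}·(+1)^1·(+1)^1 = +1.
v=13: a=13^3·(≡4), b=13^0·(≡5) mod 13; (4|13)=+1, (5|13)=-1; (−1)^{3·0·6}·(+1)^0·(-1)^3 = -1.
v=7: a=7^-2·(≡4), b=7^0·(≡2) mod 7; (4|7)=+1, (2|7)=+1; (−1)^{-2·0·3}·(+1)^0·(+1)^-2 = +1.
v=3: a=3^4·(≡1), b=3^1·(≡2) mod 3; (1|3)=+1, (2|3)=-1; (−1)^{4·1·1}·(+1)^1·(-1)^4 = +1.
v=2: v_2(a)=-4, v_2(b)=0; units ≡ 7, 3 (mod 8); ε·ε+αω+βω = 1·1+-4·1+0·0 ≡ 1  ⇒  (a,b)_2 = -1.
v=11: a=11^2·(≡6), b=11^1·(≡1) mod 11; (6|11)=-1, (1|11)=+1; (−1)^{2·1·5}·(-1)^1·(+1)^2 = -1.
(-377, -957 / ℚ) ramifies at {2, 11, 13, ∞}: a division algebra.

[2, 11, 13, inf]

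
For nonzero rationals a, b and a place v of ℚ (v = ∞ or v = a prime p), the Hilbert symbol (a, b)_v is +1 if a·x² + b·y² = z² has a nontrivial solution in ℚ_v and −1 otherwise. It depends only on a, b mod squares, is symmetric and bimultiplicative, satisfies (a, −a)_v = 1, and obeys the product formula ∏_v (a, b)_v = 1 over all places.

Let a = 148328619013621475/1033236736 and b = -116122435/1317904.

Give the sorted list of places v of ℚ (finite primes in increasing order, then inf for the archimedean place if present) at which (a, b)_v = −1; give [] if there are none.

[11, 13]

Mod squares: a ≡ 11, b ≡ -715. Check v ∈ {∞, 2, 5, 7, 11, 13, 31, 41}.
v=7: a=7^-4·(≡4), b=7^-2·(≡6) mod 7; (4|7)=+1, (6|7)=-1; (−1)^{-4·-2·3}·(+1)^-2·(-1)^-4 = +1.
v=5: a=5^2·(≡4), b=5^1·(≡2) mod 5; (4|5)=+1, (2|5)=-1; (−1)^{2·1·2}·(+1)^1·(-1)^2 = +1.
v=31: a=31^4·(≡11), b=31^2·(≡3) mod 31; (11|31)=-1, (3|31)=-1; (−1)^{4·2·15}·(-1)^2·(-1)^4 = +1.
v=2: v_2(a)=-8, v_2(b)=-4; units ≡ 3, 5 (mod 8); ε·ε+αω+βω = 1·0+-8·1+-4·1 ≡ 0  ⇒  (a,b)_2 = +1.
v=41: a=41^-2·(≡12), b=41^-2·(≡4) mod 41; (12|41)=-1, (4|41)=+1; (−1)^{-2·-2·20}·(-1)^-2·(+1)^-2 = +1.
v=11: a=11^3·(≡9), b=11^1·(≡1) mod 11; (9|11)=+1, (1|11)=+1; (−1)^{3·1·5}·(+1)^1·(+1)^3 = -1.
v=∞: 11 > 0 and -715 < 0  ⇒  (a,b)_∞ = +1.
v=13: a=13^6·(≡5), b=13^3·(≡1) mod 13; (5|13)=-1, (1|13)=+1; (−1)^{6·3·6}·(-1)^3·(+1)^6 = -1.
Ram(11, -715) = {11, 13}; no ℚ_11-point on the conic.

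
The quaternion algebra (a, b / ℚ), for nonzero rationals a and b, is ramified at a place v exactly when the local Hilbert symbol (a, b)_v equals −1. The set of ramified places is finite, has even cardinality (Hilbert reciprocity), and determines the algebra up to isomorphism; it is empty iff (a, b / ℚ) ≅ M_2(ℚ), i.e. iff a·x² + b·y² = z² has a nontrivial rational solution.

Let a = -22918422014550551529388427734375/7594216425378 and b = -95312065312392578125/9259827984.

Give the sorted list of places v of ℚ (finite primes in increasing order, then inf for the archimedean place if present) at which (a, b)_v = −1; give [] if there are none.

(a, b) ≡ (-14, -1189) mod (ℚ^×)²; places V = {2, 3, 5, 7, 11, 29, 41, 43, ∞}.
(a,b)_7: α=5, u≡6; β=4, v≡2 (mod 7); (6|7)=-1, (2|7)=+1; sign (−1)^0·-1^4·+1^5 = +1.
(a,b)_43: α=6, u≡7; β=4, v≡16 (mod 43); (7|43)=-1, (16|43)=+1; sign (−1)^0·-1^4·+1^6 = +1.
(a,b)_5: α=16, u≡4; β=10, v≡4 (mod 5); (4|5)=+1, (4|5)=+1; sign (−1)^0·+1^10·+1^16 = +1.
(a,b)_11: α=-2, u≡7; β=-2, v≡7 (mod 11); (7|11)=-1, (7|11)=-1; sign (−1)^0·-1^-2·-1^-2 = +1.
(a,b)_2: α=-1, β=-4; u≡1, v≡3 (mod 8); ε(u)ε(v)=0·1, αω(v)=-1·1, βω(u)=-4·0; sum ≡ 1  ⇒  -1.
(a,b)_29: α=2, u≡17; β=1, v≡17 (mod 29); (17|29)=-1, (17|29)=-1; sign (−1)^0·-1^1·-1^2 = -1.
(a,b)_41: α=2, u≡3; β=1, v≡12 (mod 41); (3|41)=-1, (12|41)=-1; sign (−1)^0·-1^1·-1^2 = -1.
(a,b)_3: α=-22, u≡1; β=-14, v≡2 (mod 3); (1|3)=+1, (2|3)=-1; sign (−1)^0·+1^-14·-1^-22 = +1.
(a,b)_∞: sgn(-14)=−, sgn(-1189)=−, so -1.
(-14, -1189 / ℚ) ramifies at {2, 29, 41, ∞}: a division algebra.

[2, 29, 41, inf]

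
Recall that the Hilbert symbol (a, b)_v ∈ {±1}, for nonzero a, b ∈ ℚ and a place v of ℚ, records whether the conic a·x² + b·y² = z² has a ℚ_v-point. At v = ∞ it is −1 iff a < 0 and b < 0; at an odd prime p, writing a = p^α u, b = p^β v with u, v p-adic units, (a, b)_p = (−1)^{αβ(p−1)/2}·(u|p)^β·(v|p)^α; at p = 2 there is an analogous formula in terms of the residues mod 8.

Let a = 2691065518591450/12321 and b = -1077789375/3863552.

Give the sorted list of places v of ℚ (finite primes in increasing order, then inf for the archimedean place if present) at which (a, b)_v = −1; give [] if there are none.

[2, 11, 13, 17]

Mod squares: a ≡ 442, b ≡ -51051. Check v ∈ {∞, 2, 3, 5, 7, 11, 13, 17, 29, 37}.
v=∞: 442 > 0 and -51051 < 0  ⇒  (a,b)_∞ = +1.
v=2: v_2(a)=1, v_2(b)=-10; units ≡ 5, 5 (mod 8); ε·ε+αω+βω = 0·0+1·1+-10·1 ≡ 1  ⇒  (a,b)_2 = -1.
v=17: a=17^3·(≡2), b=17^3·(≡6) mod 17; (2|17)=+1, (6|17)=-1; (−1)^{3·3·8}·(+1)^3·(-1)^3 = -1.
v=13: a=13^3·(≡7), b=13^1·(≡10) mod 13; (7|13)=-1, (10|13)=+1; (−1)^{3·1·6}·(-1)^1·(+1)^3 = -1.
v=11: a=11^2·(≡7), b=11^-1·(≡4) mod 11; (7|11)=-1, (4|11)=+1; (−1)^{2·-1·5}·(-1)^-1·(+1)^2 = -1.
v=7: a=7^2·(≡2), b=7^-3·(≡2) mod 7; (2|7)=+1, (2|7)=+1; (−1)^{2·-3·3}·(+1)^-3·(+1)^2 = +1.
v=29: a=29^2·(≡20), b=29^0·(≡27) mod 29; (20|29)=+1, (27|29)=-1; (−1)^{2·0·14}·(+1)^0·(-1)^2 = +1.
v=37: a=37^-2·(≡19), b=37^0·(≡26) mod 37; (19|37)=-1, (26|37)=+1; (−1)^{-2·0·18}·(-1)^0·(+1)^-2 = +1.
v=3: a=3^-2·(≡1), b=3^3·(≡2) mod 3; (1|3)=+1, (2|3)=-1; (−1)^{-2·3·1}·(+1)^3·(-1)^-2 = +1.
v=5: a=5^2·(≡3), b=5^4·(≡1) mod 5; (3|5)=-1, (1|5)=+1; (−1)^{2·4·2}·(-1)^4·(+1)^2 = +1.
(442, -51051 / ℚ) ramifies at {2, 11, 13, 17}: a division algebra.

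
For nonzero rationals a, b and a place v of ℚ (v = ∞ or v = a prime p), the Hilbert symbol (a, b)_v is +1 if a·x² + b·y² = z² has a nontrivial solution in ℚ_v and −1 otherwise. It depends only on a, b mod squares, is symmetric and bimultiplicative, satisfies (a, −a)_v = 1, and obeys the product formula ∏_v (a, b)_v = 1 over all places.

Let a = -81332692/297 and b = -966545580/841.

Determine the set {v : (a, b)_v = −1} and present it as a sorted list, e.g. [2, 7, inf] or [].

[7, 11, 13, inf]

(a, b) ≡ (-4389, -40755) mod (ℚ^×)²; places V = {2, 3, 5, 7, 11, 13, 17, 19, 23, 29, ∞}.
(a,b)_11: α=-1, u≡2; β=3, v≡8 (mod 11); (2|11)=-1, (8|11)=-1; sign (−1)^1·-1^3·-1^-1 = -1.
(a,b)_29: α=0, u≡10; β=-2, v≡2 (mod 29); (10|29)=-1, (2|29)=-1; sign (−1)^0·-1^-2·-1^0 = +1.
(a,b)_7: α=1, u≡5; β=2, v≡6 (mod 7); (5|7)=-1, (6|7)=-1; sign (−1)^0·-1^2·-1^1 = -1.
(a,b)_13: α=0, u≡6; β=1, v≡2 (mod 13); (6|13)=-1, (2|13)=-1; sign (−1)^0·-1^1·-1^0 = -1.
(a,b)_∞: sgn(-4389)=−, sgn(-40755)=−, so -1.
(a,b)_23: α=2, u≡8; β=0, v≡2 (mod 23); (8|23)=+1, (2|23)=+1; sign (−1)^0·+1^0·+1^2 = +1.
(a,b)_5: α=0, u≡4; β=1, v≡4 (mod 5); (4|5)=+1, (4|5)=+1; sign (−1)^0·+1^1·+1^0 = +1.
(a,b)_2: α=2, β=2; u≡3, v≡5 (mod 8); ε(u)ε(v)=1·0, αω(v)=2·1, βω(u)=2·1; sum ≡ 0  ⇒  +1.
(a,b)_19: α=1, u≡9; β=1, v≡13 (mod 19); (9|19)=+1, (13|19)=-1; sign (−1)^1·+1^1·-1^1 = +1.
(a,b)_17: α=2, u≡3; β=0, v≡12 (mod 17); (3|17)=-1, (12|17)=-1; sign (−1)^0·-1^0·-1^2 = +1.
(a,b)_3: α=-3, u≡1; β=1, v≡2 (mod 3); (1|3)=+1, (2|3)=-1; sign (−1)^1·+1^1·-1^-3 = +1.
|Ram(-4389, -40755)| = 4, even; anisotropic at {7, 11, 13, ∞}.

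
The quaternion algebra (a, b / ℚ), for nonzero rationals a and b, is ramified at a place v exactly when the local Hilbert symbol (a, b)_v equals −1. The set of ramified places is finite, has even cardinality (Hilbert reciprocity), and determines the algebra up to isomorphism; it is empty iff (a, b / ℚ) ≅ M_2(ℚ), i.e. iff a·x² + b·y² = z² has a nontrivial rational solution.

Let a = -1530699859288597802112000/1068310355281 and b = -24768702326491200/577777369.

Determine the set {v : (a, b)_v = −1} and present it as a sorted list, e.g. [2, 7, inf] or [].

Mod squares: a ≡ -2805, b ≡ -17. Check v ∈ {∞, 2, 3, 5, 7, 11, 13, 17, 43}.
v=11: a=11^3·(≡1), b=11^2·(≡5) mod 11; (1|11)=+1, (5|11)=+1; (−1)^{3·2·5}·(+1)^2·(+1)^3 = +1.
v=17: a=17^5·(≡7), b=17^3·(≡15) mod 17; (7|17)=-1, (15|17)=+1; (−1)^{5·3·8}·(-1)^3·(+1)^5 = -1.
v=13: a=13^-2·(≡9), b=13^-2·(≡3) mod 13; (9|13)=+1, (3|13)=+1; (−1)^{-2·-2·6}·(+1)^-2·(+1)^-2 = +1.
v=43: a=43^-6·(≡8), b=43^-4·(≡28) mod 43; (8|43)=-1, (28|43)=-1; (−1)^{-6·-4·21}·(-1)^-4·(-1)^-6 = +1.
v=3: a=3^17·(≡1), b=3^12·(≡1) mod 3; (1|3)=+1, (1|3)=+1; (−1)^{17·12·1}·(+1)^12·(+1)^17 = +1.
v=7: a=7^2·(≡1), b=7^2·(≡1) mod 7; (1|7)=+1, (1|7)=+1; (−1)^{2·2·3}·(+1)^2·(+1)^2 = +1.
v=5: a=5^3·(≡4), b=5^2·(≡3) mod 5; (4|5)=+1, (3|5)=-1; (−1)^{3·2·2}·(+1)^2·(-1)^3 = -1.
v=2: v_2(a)=10, v_2(b)=6; units ≡ 3, 7 (mod 8); ε·ε+αω+βω = 1·1+10·0+6·1 ≡ 1  ⇒  (a,b)_2 = -1.
v=∞: -2805 < 0 and -17 < 0  ⇒  (a,b)_∞ = -1.
Ram(-2805, -17) = {2, 5, 17, ∞}; no ℚ_2-point on the conic.

[2, 5, 17, inf]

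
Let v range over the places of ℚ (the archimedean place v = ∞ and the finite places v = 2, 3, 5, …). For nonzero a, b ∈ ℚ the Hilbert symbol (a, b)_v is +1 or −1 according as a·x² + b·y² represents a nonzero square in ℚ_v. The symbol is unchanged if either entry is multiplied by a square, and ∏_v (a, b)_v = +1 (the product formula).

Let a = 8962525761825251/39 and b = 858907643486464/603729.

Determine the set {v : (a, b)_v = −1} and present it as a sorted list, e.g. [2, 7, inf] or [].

[7, 11]

Mod squares: a ≡ 2831829, b ≡ 3289. Check v ∈ {∞, 2, 3, 7, 11, 13, 19, 23, 37, 41}.
v=13: a=13^-1·(≡6), b=13^1·(≡11) mod 13; (6|13)=-1, (11|13)=-1; (−1)^{-1·1·6}·(-1)^1·(-1)^-1 = +1.
v=3: a=3^-1·(≡2), b=3^-2·(≡1) mod 3; (2|3)=-1, (1|3)=+1; (−1)^{-1·-2·1}·(-1)^-2·(+1)^-1 = +1.
v=11: a=11^3·(≡6), b=11^1·(≡8) mod 11; (6|11)=-1, (8|11)=-1; (−1)^{3·1·5}·(-1)^1·(-1)^3 = -1.
v=23: a=23^1·(≡6), b=23^1·(≡20) mod 23; (6|23)=+1, (20|23)=-1; (−1)^{1·1·11}·(+1)^1·(-1)^1 = +1.
v=∞: 2831829 > 0 and 3289 > 0  ⇒  (a,b)_∞ = +1.
v=41: a=41^5·(≡18), b=41^4·(≡25) mod 41; (18|41)=+1, (25|41)=+1; (−1)^{5·4·20}·(+1)^4·(+1)^5 = +1.
v=7: a=7^1·(≡5), b=7^-2·(≡5) mod 7; (5|7)=-1, (5|7)=-1; (−1)^{1·-2·3}·(-1)^-2·(-1)^1 = -1.
v=2: v_2(a)=0, v_2(b)=8; units ≡ 5, 1 (mod 8); ε·ε+αω+βω = 0·0+0·0+8·1 ≡ 0  ⇒  (a,b)_2 = +1.
v=19: a=19^2·(≡2), b=19^2·(≡13) mod 19; (2|19)=-1, (13|19)=-1; (−1)^{2·2·9}·(-1)^2·(-1)^2 = +1.
v=37: a=37^0·(≡1), b=37^-2·(≡3) mod 37; (1|37)=+1, (3|37)=+1; (−1)^{0·-2·18}·(+1)^-2·(+1)^0 = +1.
(2831829, 3289 / ℚ) ramifies at {7, 11}: a division algebra.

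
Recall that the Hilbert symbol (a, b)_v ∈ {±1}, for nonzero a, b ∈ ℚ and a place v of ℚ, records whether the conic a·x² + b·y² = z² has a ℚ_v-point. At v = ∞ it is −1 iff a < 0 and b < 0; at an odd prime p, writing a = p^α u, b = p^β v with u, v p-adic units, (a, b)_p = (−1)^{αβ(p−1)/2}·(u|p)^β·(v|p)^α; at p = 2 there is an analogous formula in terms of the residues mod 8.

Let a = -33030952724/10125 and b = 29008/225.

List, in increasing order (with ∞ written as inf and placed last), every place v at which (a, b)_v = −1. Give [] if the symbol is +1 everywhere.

Mod squares: a ≡ -1705, b ≡ 37. Check v ∈ {∞, 2, 3, 5, 7, 11, 19, 31, 37}.
v=19: a=19^2·(≡16), b=19^0·(≡8) mod 19; (16|19)=+1, (8|19)=-1; (−1)^{2·0·9}·(+1)^0·(-1)^2 = +1.
v=37: a=37^2·(≡33), b=37^1·(≡27) mod 37; (33|37)=+1, (27|37)=+1; (−1)^{2·1·18}·(+1)^1·(+1)^2 = +1.
v=11: a=11^1·(≡8), b=11^0·(≡9) mod 11; (8|11)=-1, (9|11)=+1; (−1)^{1·0·5}·(-1)^0·(+1)^1 = +1.
v=∞: -1705 < 0 and 37 > 0  ⇒  (a,b)_∞ = +1.
v=3: a=3^-4·(≡2), b=3^-2·(≡1) mod 3; (2|3)=-1, (1|3)=+1; (−1)^{-4·-2·1}·(-1)^-2·(+1)^-4 = +1.
v=5: a=5^-3·(≡1), b=5^-2·(≡2) mod 5; (1|5)=+1, (2|5)=-1; (−1)^{-3·-2·2}·(+1)^-2·(-1)^-3 = -1.
v=7: a=7^2·(≡3), b=7^2·(≡4) mod 7; (3|7)=-1, (4|7)=+1; (−1)^{2·2·3}·(-1)^2·(+1)^2 = +1.
v=31: a=31^1·(≡28), b=31^0·(≡30) mod 31; (28|31)=+1, (30|31)=-1; (−1)^{1·0·15}·(+1)^0·(-1)^1 = -1.
v=2: v_2(a)=2, v_2(b)=4; units ≡ 7, 5 (mod 8); ε·ε+αω+βω = 1·0+2·1+4·0 ≡ 0  ⇒  (a,b)_2 = +1.
|Ram(-1705, 37)| = 2, even; anisotropic at {5, 31}.

[5, 31]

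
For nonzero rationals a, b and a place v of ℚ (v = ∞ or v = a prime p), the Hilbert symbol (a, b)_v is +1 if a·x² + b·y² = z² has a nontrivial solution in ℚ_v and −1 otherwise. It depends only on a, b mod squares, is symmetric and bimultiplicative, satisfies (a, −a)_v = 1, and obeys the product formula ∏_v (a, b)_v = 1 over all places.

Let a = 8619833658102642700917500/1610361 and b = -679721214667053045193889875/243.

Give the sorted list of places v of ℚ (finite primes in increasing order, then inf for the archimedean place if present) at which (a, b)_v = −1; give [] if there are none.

(a, b) ≡ (1508087, -1785) mod (ℚ^×)²; places V = {2, 3, 5, 7, 11, 17, 19, 23, 29, 47, ∞}.
(a,b)_19: α=3, u≡12; β=4, v≡11 (mod 19); (12|19)=-1, (11|19)=+1; sign (−1)^0·-1^4·+1^3 = +1.
(a,b)_17: α=1, u≡7; β=1, v≡6 (mod 17); (7|17)=-1, (6|17)=-1; sign (−1)^0·-1^1·-1^1 = +1.
(a,b)_3: α=-6, u≡2; β=-5, v≡2 (mod 3); (2|3)=-1, (2|3)=-1; sign (−1)^0·-1^-5·-1^-6 = -1.
(a,b)_47: α=-2, u≡41; β=0, v≡34 (mod 47); (41|47)=-1, (34|47)=+1; sign (−1)^0·-1^0·+1^-2 = +1.
(a,b)_2: α=2, β=0; u≡7, v≡7 (mod 8); ε(u)ε(v)=1·1, αω(v)=2·0, βω(u)=0·0; sum ≡ 1  ⇒  -1.
(a,b)_∞: sgn(1508087)=+, sgn(-1785)=−, so +1.
(a,b)_23: α=3, u≡19; β=4, v≡13 (mod 23); (19|23)=-1, (13|23)=+1; sign (−1)^0·-1^4·+1^3 = +1.
(a,b)_5: α=4, u≡3; β=3, v≡2 (mod 5); (3|5)=-1, (2|5)=-1; sign (−1)^0·-1^3·-1^4 = -1.
(a,b)_29: α=3, u≡1; β=4, v≡13 (mod 29); (1|29)=+1, (13|29)=+1; sign (−1)^0·+1^4·+1^3 = +1.
(a,b)_7: α=7, u≡2; β=1, v≡1 (mod 7); (2|7)=+1, (1|7)=+1; sign (−1)^1·+1^1·+1^7 = -1.
(a,b)_11: α=2, u≡4; β=6, v≡8 (mod 11); (4|11)=+1, (8|11)=-1; sign (−1)^0·+1^6·-1^2 = +1.
Ram(1508087, -1785) = {2, 3, 5, 7}; no ℚ_2-point on the conic.

[2, 3, 5, 7]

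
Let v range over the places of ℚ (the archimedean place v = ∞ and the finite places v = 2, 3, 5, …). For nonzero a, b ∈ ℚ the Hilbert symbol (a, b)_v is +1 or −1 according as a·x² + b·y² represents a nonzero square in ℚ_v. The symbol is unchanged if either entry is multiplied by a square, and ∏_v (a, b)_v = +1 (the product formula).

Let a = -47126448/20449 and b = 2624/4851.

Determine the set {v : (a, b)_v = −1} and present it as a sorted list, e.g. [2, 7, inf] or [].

[23, 31]

Mod squares: a ≡ -36363, b ≡ 451. Check v ∈ {∞, 2, 3, 7, 11, 13, 17, 23, 31, 41}.
v=41: a=41^0·(≡31), b=41^1·(≡27) mod 41; (31|41)=+1, (27|41)=-1; (−1)^{0·1·20}·(+1)^1·(-1)^0 = +1.
v=17: a=17^1·(≡11), b=17^0·(≡1) mod 17; (11|17)=-1, (1|17)=+1; (−1)^{1·0·8}·(-1)^0·(+1)^1 = +1.
v=31: a=31^1·(≡14), b=31^0·(≡22) mod 31; (14|31)=+1, (22|31)=-1; (−1)^{1·0·15}·(+1)^0·(-1)^1 = -1.
v=7: a=7^0·(≡1), b=7^-2·(≡6) mod 7; (1|7)=+1, (6|7)=-1; (−1)^{0·-2·3}·(+1)^-2·(-1)^0 = +1.
v=∞: -36363 < 0 and 451 > 0  ⇒  (a,b)_∞ = +1.
v=13: a=13^-2·(≡2), b=13^0·(≡12) mod 13; (2|13)=-1, (12|13)=+1; (−1)^{-2·0·6}·(-1)^0·(+1)^-2 = +1.
v=11: a=11^-2·(≡4), b=11^-1·(≡6) mod 11; (4|11)=+1, (6|11)=-1; (−1)^{-2·-1·5}·(+1)^-1·(-1)^-2 = +1.
v=3: a=3^5·(≡2), b=3^-2·(≡1) mod 3; (2|3)=-1, (1|3)=+1; (−1)^{5·-2·1}·(-1)^-2·(+1)^5 = +1.
v=23: a=23^1·(≡1), b=23^0·(≡22) mod 23; (1|23)=+1, (22|23)=-1; (−1)^{1·0·11}·(+1)^0·(-1)^1 = -1.
v=2: v_2(a)=4, v_2(b)=6; units ≡ 5, 3 (mod 8); ε·ε+αω+βω = 0·1+4·1+6·1 ≡ 0  ⇒  (a,b)_2 = +1.
|Ram(-36363, 451)| = 2, even; anisotropic at {23, 31}.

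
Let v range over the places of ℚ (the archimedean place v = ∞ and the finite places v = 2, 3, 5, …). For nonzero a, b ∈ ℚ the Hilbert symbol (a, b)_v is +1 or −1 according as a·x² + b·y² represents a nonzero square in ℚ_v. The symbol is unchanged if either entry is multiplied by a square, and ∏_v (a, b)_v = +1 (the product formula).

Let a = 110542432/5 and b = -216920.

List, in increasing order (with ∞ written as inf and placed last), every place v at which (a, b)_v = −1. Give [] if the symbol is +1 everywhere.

[2, 5, 11, 13]

Mod squares: a ≡ 704990, b ≡ -54230. Check v ∈ {∞, 2, 5, 7, 11, 13, 17, 29}.
v=2: v_2(a)=5, v_2(b)=3; units ≡ 7, 5 (mod 8); ε·ε+αω+βω = 1·0+5·1+3·0 ≡ 1  ⇒  (a,b)_2 = -1.
v=29: a=29^1·(≡27), b=29^1·(≡2) mod 29; (27|29)=-1, (2|29)=-1; (−1)^{1·1·14}·(-1)^1·(-1)^1 = +1.
v=11: a=11^1·(≡4), b=11^1·(≡3) mod 11; (4|11)=+1, (3|11)=+1; (−1)^{1·1·5}·(+1)^1·(+1)^1 = -1.
v=13: a=13^1·(≡11), b=13^0·(≡11) mod 13; (11|13)=-1, (11|13)=-1; (−1)^{1·0·6}·(-1)^0·(-1)^1 = -1.
v=7: a=7^2·(≡3), b=7^0·(≡3) mod 7; (3|7)=-1, (3|7)=-1; (−1)^{2·0·3}·(-1)^0·(-1)^2 = +1.
v=5: a=5^-1·(≡2), b=5^1·(≡1) mod 5; (2|5)=-1, (1|5)=+1; (−1)^{-1·1·2}·(-1)^1·(+1)^-1 = -1.
v=17: a=17^1·(≡6), b=17^1·(≡7) mod 17; (6|17)=-1, (7|17)=-1; (−1)^{1·1·8}·(-1)^1·(-1)^1 = +1.
v=∞: 704990 > 0 and -54230 < 0  ⇒  (a,b)_∞ = +1.
(704990, -54230 / ℚ) ramifies at {2, 5, 11, 13}: a division algebra.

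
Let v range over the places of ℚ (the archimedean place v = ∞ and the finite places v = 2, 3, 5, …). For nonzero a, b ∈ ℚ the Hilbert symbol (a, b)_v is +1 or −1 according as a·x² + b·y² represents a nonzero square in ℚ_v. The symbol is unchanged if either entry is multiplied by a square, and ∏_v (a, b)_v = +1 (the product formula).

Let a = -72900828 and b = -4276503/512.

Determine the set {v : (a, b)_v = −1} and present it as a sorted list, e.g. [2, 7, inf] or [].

(a, b) ≡ (-143, -7854) mod (ℚ^×)²; places V = {2, 3, 7, 11, 13, 17, ∞}.
(a,b)_∞: sgn(-143)=−, sgn(-7854)=−, so -1.
(a,b)_7: α=2, u≡1; β=1, v≡3 (mod 7); (1|7)=+1, (3|7)=-1; sign (−1)^0·+1^1·-1^2 = +1.
(a,b)_11: α=1, u≡9; β=3, v≡9 (mod 11); (9|11)=+1, (9|11)=+1; sign (−1)^1·+1^3·+1^1 = -1.
(a,b)_3: α=2, u≡1; β=3, v≡1 (mod 3); (1|3)=+1, (1|3)=+1; sign (−1)^0·+1^3·+1^2 = +1.
(a,b)_17: α=2, u≡11; β=1, v≡12 (mod 17); (11|17)=-1, (12|17)=-1; sign (−1)^0·-1^1·-1^2 = -1.
(a,b)_2: α=2, β=-9; u≡1, v≡1 (mod 8); ε(u)ε(v)=0·0, αω(v)=2·0, βω(u)=-9·0; sum ≡ 0  ⇒  +1.
(a,b)_13: α=1, u≡2; β=0, v≡11 (mod 13); (2|13)=-1, (11|13)=-1; sign (−1)^0·-1^0·-1^1 = -1.
Ram(-143, -7854) = {11, 13, 17, ∞}; no ℚ_11-point on the conic.

[11, 13, 17, inf]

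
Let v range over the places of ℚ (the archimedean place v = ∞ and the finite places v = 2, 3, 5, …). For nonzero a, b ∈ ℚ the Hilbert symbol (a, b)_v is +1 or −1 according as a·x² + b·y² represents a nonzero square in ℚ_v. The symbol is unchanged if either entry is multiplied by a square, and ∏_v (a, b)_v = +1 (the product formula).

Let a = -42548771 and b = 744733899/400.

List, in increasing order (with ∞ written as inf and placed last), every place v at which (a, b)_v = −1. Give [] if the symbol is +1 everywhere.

[13, 29, 43, 47]

Mod squares: a ≡ -42548771, b ≡ 1688739. Check v ∈ {∞, 2, 3, 5, 7, 13, 19, 29, 31, 43, 47, 53}.
v=43: a=43^0·(≡30), b=43^1·(≡35) mod 43; (30|43)=-1, (35|43)=+1; (−1)^{0·1·21}·(-1)^1·(+1)^0 = -1.
v=53: a=53^1·(≡37), b=53^1·(≡15) mod 53; (37|53)=+1, (15|53)=+1; (−1)^{1·1·26}·(+1)^1·(+1)^1 = +1.
v=19: a=19^1·(≡7), b=19^1·(≡15) mod 19; (7|19)=+1, (15|19)=-1; (−1)^{1·1·9}·(+1)^1·(-1)^1 = +1.
v=2: v_2(a)=0, v_2(b)=-4; units ≡ 5, 3 (mod 8); ε·ε+αω+βω = 0·1+0·1+-4·1 ≡ 0  ⇒  (a,b)_2 = +1.
v=∞: -42548771 < 0 and 1688739 > 0  ⇒  (a,b)_∞ = +1.
v=29: a=29^1·(≡27), b=29^0·(≡18) mod 29; (27|29)=-1, (18|29)=-1; (−1)^{1·0·14}·(-1)^0·(-1)^1 = -1.
v=13: a=13^0·(≡8), b=13^1·(≡11) mod 13; (8|13)=-1, (11|13)=-1; (−1)^{0·1·6}·(-1)^1·(-1)^0 = -1.
v=47: a=47^1·(≡21), b=47^0·(≡10) mod 47; (21|47)=+1, (10|47)=-1; (−1)^{1·0·23}·(+1)^0·(-1)^1 = -1.
v=31: a=31^1·(≡15), b=31^0·(≡19) mod 31; (15|31)=-1, (19|31)=+1; (−1)^{1·0·15}·(-1)^0·(+1)^1 = +1.
v=7: a=7^0·(≡1), b=7^2·(≡6) mod 7; (1|7)=+1, (6|7)=-1; (−1)^{0·2·3}·(+1)^2·(-1)^0 = +1.
v=3: a=3^0·(≡1), b=3^3·(≡2) mod 3; (1|3)=+1, (2|3)=-1; (−1)^{0·3·1}·(+1)^3·(-1)^0 = +1.
v=5: a=5^0·(≡4), b=5^-2·(≡4) mod 5; (4|5)=+1, (4|5)=+1; (−1)^{0·-2·2}·(+1)^-2·(+1)^0 = +1.
|Ram(-42548771, 1688739)| = 4, even; anisotropic at {13, 29, 43, 47}.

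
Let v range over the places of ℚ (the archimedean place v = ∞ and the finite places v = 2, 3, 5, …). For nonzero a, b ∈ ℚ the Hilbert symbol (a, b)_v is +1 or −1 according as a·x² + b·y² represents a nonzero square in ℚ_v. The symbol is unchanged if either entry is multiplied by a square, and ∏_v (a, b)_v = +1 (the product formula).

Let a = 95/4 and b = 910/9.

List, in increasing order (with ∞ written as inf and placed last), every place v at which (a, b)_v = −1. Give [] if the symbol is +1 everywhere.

[2, 5]

Mod squares: a ≡ 95, b ≡ 910. Check v ∈ {∞, 2, 3, 5, 7, 13, 19}.
v=2: v_2(a)=-2, v_2(b)=1; units ≡ 7, 7 (mod 8); ε·ε+αω+βω = 1·1+-2·0+1·0 ≡ 1  ⇒  (a,b)_2 = -1.
v=19: a=19^1·(≡6), b=19^0·(≡4) mod 19; (6|19)=+1, (4|19)=+1; (−1)^{1·0·9}·(+1)^0·(+1)^1 = +1.
v=7: a=7^0·(≡1), b=7^1·(≡2) mod 7; (1|7)=+1, (2|7)=+1; (−1)^{0·1·3}·(+1)^1·(+1)^0 = +1.
v=∞: 95 > 0 and 910 > 0  ⇒  (a,b)_∞ = +1.
v=5: a=5^1·(≡1), b=5^1·(≡3) mod 5; (1|5)=+1, (3|5)=-1; (−1)^{1·1·2}·(+1)^1·(-1)^1 = -1.
v=3: a=3^0·(≡2), b=3^-2·(≡1) mod 3; (2|3)=-1, (1|3)=+1; (−1)^{0·-2·1}·(-1)^-2·(+1)^0 = +1.
v=13: a=13^0·(≡1), b=13^1·(≡2) mod 13; (1|13)=+1, (2|13)=-1; (−1)^{0·1·6}·(+1)^1·(-1)^0 = +1.
(95, 910 / ℚ) ramifies at {2, 5}: a division algebra.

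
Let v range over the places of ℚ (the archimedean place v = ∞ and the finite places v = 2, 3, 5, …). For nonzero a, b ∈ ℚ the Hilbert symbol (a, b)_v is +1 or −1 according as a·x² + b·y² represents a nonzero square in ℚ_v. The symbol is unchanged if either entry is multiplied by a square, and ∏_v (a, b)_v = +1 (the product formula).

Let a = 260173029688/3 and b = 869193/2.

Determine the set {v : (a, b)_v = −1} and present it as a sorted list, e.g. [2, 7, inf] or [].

Mod squares: a ≡ 25194, b ≡ 193154. Check v ∈ {∞, 2, 3, 11, 13, 17, 19, 23}.
v=19: a=19^1·(≡8), b=19^1·(≡7) mod 19; (8|19)=-1, (7|19)=+1; (−1)^{1·1·9}·(-1)^1·(+1)^1 = +1.
v=17: a=17^1·(≡5), b=17^1·(≡5) mod 17; (5|17)=-1, (5|17)=-1; (−1)^{1·1·8}·(-1)^1·(-1)^1 = +1.
v=2: v_2(a)=3, v_2(b)=-1; units ≡ 5, 1 (mod 8); ε·ε+αω+βω = 0·0+3·0+-1·1 ≡ 1  ⇒  (a,b)_2 = -1.
v=23: a=23^2·(≡6), b=23^1·(≡1) mod 23; (6|23)=+1, (1|23)=+1; (−1)^{2·1·11}·(+1)^1·(+1)^2 = +1.
v=11: a=11^4·(≡3), b=11^0·(≡3) mod 11; (3|11)=+1, (3|11)=+1; (−1)^{4·0·5}·(+1)^0·(+1)^4 = +1.
v=∞: 25194 > 0 and 193154 > 0  ⇒  (a,b)_∞ = +1.
v=13: a=13^1·(≡12), b=13^1·(≡1) mod 13; (12|13)=+1, (1|13)=+1; (−1)^{1·1·6}·(+1)^1·(+1)^1 = +1.
v=3: a=3^-1·(≡1), b=3^2·(≡2) mod 3; (1|3)=+1, (2|3)=-1; (−1)^{-1·2·1}·(+1)^2·(-1)^-1 = -1.
Ram(25194, 193154) = {2, 3}; no ℚ_2-point on the conic.

[2, 3]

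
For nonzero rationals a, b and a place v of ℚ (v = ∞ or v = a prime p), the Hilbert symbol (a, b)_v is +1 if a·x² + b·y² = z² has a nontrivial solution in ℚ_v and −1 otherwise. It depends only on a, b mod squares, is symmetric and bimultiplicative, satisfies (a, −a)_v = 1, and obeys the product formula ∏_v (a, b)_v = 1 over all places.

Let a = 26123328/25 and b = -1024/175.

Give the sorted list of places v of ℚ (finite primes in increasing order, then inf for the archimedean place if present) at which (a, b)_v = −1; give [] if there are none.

Mod squares: a ≡ 45353, b ≡ -7. Check v ∈ {∞, 2, 3, 5, 7, 11, 19, 31}.
v=2: v_2(a)=6, v_2(b)=10; units ≡ 1, 1 (mod 8); ε·ε+αω+βω = 0·0+6·0+10·0 ≡ 0  ⇒  (a,b)_2 = +1.
v=3: a=3^2·(≡2), b=3^0·(≡2) mod 3; (2|3)=-1, (2|3)=-1; (−1)^{2·0·1}·(-1)^0·(-1)^2 = +1.
v=5: a=5^-2·(≡3), b=5^-2·(≡3) mod 5; (3|5)=-1, (3|5)=-1; (−1)^{-2·-2·2}·(-1)^-2·(-1)^-2 = +1.
v=31: a=31^1·(≡13), b=31^0·(≡17) mod 31; (13|31)=-1, (17|31)=-1; (−1)^{1·0·15}·(-1)^0·(-1)^1 = -1.
v=11: a=11^1·(≡1), b=11^0·(≡1) mod 11; (1|11)=+1, (1|11)=+1; (−1)^{1·0·5}·(+1)^0·(+1)^1 = +1.
v=7: a=7^1·(≡2), b=7^-1·(≡3) mod 7; (2|7)=+1, (3|7)=-1; (−1)^{1·-1·3}·(+1)^-1·(-1)^1 = +1.
v=19: a=19^1·(≡12), b=19^0·(≡10) mod 19; (12|19)=-1, (10|19)=-1; (−1)^{1·0·9}·(-1)^0·(-1)^1 = -1.
v=∞: 45353 > 0 and -7 < 0  ⇒  (a,b)_∞ = +1.
|Ram(45353, -7)| = 2, even; anisotropic at {19, 31}.

[19, 31]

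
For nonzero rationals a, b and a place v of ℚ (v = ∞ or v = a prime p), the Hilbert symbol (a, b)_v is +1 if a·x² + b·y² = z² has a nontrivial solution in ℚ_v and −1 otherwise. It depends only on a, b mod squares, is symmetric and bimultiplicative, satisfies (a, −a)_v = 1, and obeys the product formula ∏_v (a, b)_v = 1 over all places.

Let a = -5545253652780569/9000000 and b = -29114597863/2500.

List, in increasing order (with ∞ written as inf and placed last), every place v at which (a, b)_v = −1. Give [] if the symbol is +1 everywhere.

(a, b) ≡ (-44321, -1927) mod (ℚ^×)²; places V = {2, 3, 5, 7, 13, 23, 41, 47, ∞}.
(a,b)_5: α=-6, u≡1; β=-4, v≡3 (mod 5); (1|5)=+1, (3|5)=-1; sign (−1)^0·+1^-4·-1^-6 = +1.
(a,b)_7: α=2, u≡6; β=0, v≡6 (mod 7); (6|7)=-1, (6|7)=-1; sign (−1)^0·-1^0·-1^2 = +1.
(a,b)_41: α=1, u≡38; β=1, v≡15 (mod 41); (38|41)=-1, (15|41)=-1; sign (−1)^0·-1^1·-1^1 = +1.
(a,b)_13: α=6, u≡12; β=4, v≡3 (mod 13); (12|13)=+1, (3|13)=+1; sign (−1)^0·+1^4·+1^6 = +1.
(a,b)_23: α=3, u≡17; β=2, v≡20 (mod 23); (17|23)=-1, (20|23)=-1; sign (−1)^0·-1^2·-1^3 = -1.
(a,b)_2: α=-6, β=-2; u≡7, v≡1 (mod 8); ε(u)ε(v)=1·0, αω(v)=-6·0, βω(u)=-2·0; sum ≡ 0  ⇒  +1.
(a,b)_3: α=-2, u≡1; β=0, v≡2 (mod 3); (1|3)=+1, (2|3)=-1; sign (−1)^0·+1^0·-1^-2 = +1.
(a,b)_∞: sgn(-44321)=−, sgn(-1927)=−, so -1.
(a,b)_47: α=1, u≡26; β=1, v≡21 (mod 47); (26|47)=-1, (21|47)=+1; sign (−1)^1·-1^1·+1^1 = +1.
Ram(-44321, -1927) = {23, ∞}; no ℚ_23-point on the conic.

[23, inf]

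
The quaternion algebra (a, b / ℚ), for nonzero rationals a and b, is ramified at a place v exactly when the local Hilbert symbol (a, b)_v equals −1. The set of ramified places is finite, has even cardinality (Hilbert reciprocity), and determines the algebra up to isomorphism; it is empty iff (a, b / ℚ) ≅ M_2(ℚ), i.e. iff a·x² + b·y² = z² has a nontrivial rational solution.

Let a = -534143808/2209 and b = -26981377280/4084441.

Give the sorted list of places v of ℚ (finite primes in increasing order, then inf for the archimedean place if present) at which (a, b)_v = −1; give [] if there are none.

[2, 5, 29, inf]

Mod squares: a ≡ -103037, b ≡ -623645. Check v ∈ {∞, 2, 3, 5, 11, 13, 17, 19, 23, 29, 43, 47}.
v=11: a=11^1·(≡9), b=11^1·(≡6) mod 11; (9|11)=+1, (6|11)=-1; (−1)^{1·1·5}·(+1)^1·(-1)^1 = +1.
v=47: a=47^-2·(≡6), b=47^-2·(≡44) mod 47; (6|47)=+1, (44|47)=-1; (−1)^{-2·-2·23}·(+1)^-2·(-1)^-2 = +1.
v=13: a=13^0·(≡3), b=13^2·(≡1) mod 13; (3|13)=+1, (1|13)=+1; (−1)^{0·2·6}·(+1)^2·(+1)^0 = +1.
v=19: a=19^1·(≡1), b=19^0·(≡1) mod 19; (1|19)=+1, (1|19)=+1; (−1)^{1·0·9}·(+1)^0·(+1)^1 = +1.
v=43: a=43^0·(≡8), b=43^-2·(≡37) mod 43; (8|43)=-1, (37|43)=-1; (−1)^{0·-2·21}·(-1)^-2·(-1)^0 = +1.
v=17: a=17^1·(≡8), b=17^1·(≡4) mod 17; (8|17)=+1, (4|17)=+1; (−1)^{1·1·8}·(+1)^1·(+1)^1 = +1.
v=3: a=3^4·(≡1), b=3^0·(≡1) mod 3; (1|3)=+1, (1|3)=+1; (−1)^{4·0·1}·(+1)^0·(+1)^4 = +1.
v=23: a=23^0·(≡4), b=23^1·(≡13) mod 23; (4|23)=+1, (13|23)=+1; (−1)^{0·1·11}·(+1)^1·(+1)^0 = +1.
v=2: v_2(a)=6, v_2(b)=8; units ≡ 3, 3 (mod 8); ε·ε+αω+βω = 1·1+6·1+8·1 ≡ 1  ⇒  (a,b)_2 = -1.
v=∞: -103037 < 0 and -623645 < 0  ⇒  (a,b)_∞ = -1.
v=29: a=29^1·(≡21), b=29^1·(≡28) mod 29; (21|29)=-1, (28|29)=+1; (−1)^{1·1·14}·(-1)^1·(+1)^1 = -1.
v=5: a=5^0·(≡3), b=5^1·(≡4) mod 5; (3|5)=-1, (4|5)=+1; (−1)^{0·1·2}·(-1)^1·(+1)^0 = -1.
Ram(-103037, -623645) = {2, 5, 29, ∞}; no ℚ_2-point on the conic.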